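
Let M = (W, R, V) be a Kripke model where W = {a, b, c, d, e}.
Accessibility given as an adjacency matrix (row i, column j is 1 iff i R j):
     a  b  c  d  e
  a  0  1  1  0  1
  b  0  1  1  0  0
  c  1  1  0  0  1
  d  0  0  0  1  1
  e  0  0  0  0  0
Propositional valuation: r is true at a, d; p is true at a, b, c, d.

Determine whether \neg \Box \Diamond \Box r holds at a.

Yes

At a: \Box \Diamond \Box r is false, so \neg \Box \Diamond \Box r is true.
  At a: \Box \Diamond \Box r requires \Diamond \Box r at every successor {b, c, e}.
    \Diamond \Box r fails at b, so \Box \Diamond \Box r is false at a.
      At b: \Diamond \Box r requires \Box r at some successor in {b, c}.
        At b: \Box r is false.
        At c: \Box r is false.
      So \Diamond \Box r is false at b.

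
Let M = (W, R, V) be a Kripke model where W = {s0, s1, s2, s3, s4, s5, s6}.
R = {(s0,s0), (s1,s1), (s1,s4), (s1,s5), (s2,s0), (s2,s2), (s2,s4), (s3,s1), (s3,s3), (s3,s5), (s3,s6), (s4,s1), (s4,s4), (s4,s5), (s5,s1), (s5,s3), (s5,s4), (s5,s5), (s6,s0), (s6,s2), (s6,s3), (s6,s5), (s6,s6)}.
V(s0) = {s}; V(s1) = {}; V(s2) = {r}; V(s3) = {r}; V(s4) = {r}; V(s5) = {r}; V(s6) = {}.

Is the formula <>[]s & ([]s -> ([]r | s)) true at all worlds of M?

Let φ = <>[]s & ([]s -> ([]r | s)). Evaluate φ at each world:
  s0 (successors {s0}): φ is true.
  s1 (successors {s1, s4, s5}): φ is false.
  s2 (successors {s0, s2, s4}): φ is true.
  s3 (successors {s1, s3, s5, s6}): φ is false.
  s4 (successors {s1, s4, s5}): φ is false.
  s5 (successors {s1, s3, s4, s5}): φ is false.
  s6 (successors {s0, s2, s3, s5, s6}): φ is true.
Detail at s1 (counterexample):
  At s1: <>[]s is false, []s -> ([]r | s) is true, so <>[]s & ([]s -> ([]r | s)) is false.
    At s1: <>[]s requires []s at some successor in {s1, s4, s5}.
      At s1: []s is false.
      At s4: []s is false.
      At s5: []s is false.
    So <>[]s is false at s1.
    At s1: []s is false, []r | s is false, so []s -> ([]r | s) is true.
      At s1: []s requires s at every successor {s1, s4, s5}.
        s fails at s1, so []s is false at s1.
      At s1: []r is false, s is false, so []r | s is false.

No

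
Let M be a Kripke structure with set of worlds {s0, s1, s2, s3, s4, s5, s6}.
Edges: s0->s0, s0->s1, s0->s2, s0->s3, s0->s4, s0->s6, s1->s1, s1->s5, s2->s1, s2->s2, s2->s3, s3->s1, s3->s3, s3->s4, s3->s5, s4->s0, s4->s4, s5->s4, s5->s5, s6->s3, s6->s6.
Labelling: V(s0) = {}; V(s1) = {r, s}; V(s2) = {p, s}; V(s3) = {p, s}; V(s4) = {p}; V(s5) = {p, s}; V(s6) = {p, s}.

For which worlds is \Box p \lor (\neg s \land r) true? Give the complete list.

s5, s6

Recall that \Box ψ holds at a world iff ψ holds at every accessible world, and \Diamond ψ holds iff ψ holds at some accessible world.
Let φ = \Box p \lor (\neg s \land r). Evaluate φ at each world:
  s0 (successors {s0, s1, s2, s3, s4, s6}): φ is false.
  s1 (successors {s1, s5}): φ is false.
  s2 (successors {s1, s2, s3}): φ is false.
  s3 (successors {s1, s3, s4, s5}): φ is false.
  s4 (successors {s0, s4}): φ is false.
  s5 (successors {s4, s5}): φ is true.
  s6 (successors {s3, s6}): φ is true.
For instance, at s3:
  At s3: \Box p is false, \neg s \land r is false, so \Box p \lor (\neg s \land r) is false.
    At s3: \Box p requires p at every successor {s1, s3, s4, s5}.
      p fails at s1, so \Box p is false at s3.
Satisfying worlds: {s5, s6}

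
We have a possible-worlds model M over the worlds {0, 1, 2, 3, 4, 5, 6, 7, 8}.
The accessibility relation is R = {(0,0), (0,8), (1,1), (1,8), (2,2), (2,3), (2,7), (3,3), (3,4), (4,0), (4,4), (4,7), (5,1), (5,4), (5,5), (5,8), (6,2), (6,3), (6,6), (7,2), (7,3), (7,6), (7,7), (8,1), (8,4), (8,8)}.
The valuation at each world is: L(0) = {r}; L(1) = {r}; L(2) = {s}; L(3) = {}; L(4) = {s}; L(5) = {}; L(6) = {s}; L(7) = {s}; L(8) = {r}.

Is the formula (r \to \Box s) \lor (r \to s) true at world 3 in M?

At 3: r \to \Box s is true, r \to s is true, so (r \to \Box s) \lor (r \to s) is true.
  At 3: r is false, \Box s is false, so r \to \Box s is true.
    At 3: \Box s requires s at every successor {3, 4}.
      s fails at 3, so \Box s is false at 3.

Yes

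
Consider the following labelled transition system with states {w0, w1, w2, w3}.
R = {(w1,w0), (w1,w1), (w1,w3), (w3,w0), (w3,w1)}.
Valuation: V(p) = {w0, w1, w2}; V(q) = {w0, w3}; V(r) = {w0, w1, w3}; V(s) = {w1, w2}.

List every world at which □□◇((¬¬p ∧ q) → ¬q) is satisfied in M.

w0, w2

Let φ = □□◇((¬¬p ∧ q) → ¬q). Evaluate φ at each world:
  w0 (successors ∅): φ is true.
  w1 (successors {w0, w1, w3}): φ is false.
  w2 (successors ∅): φ is true.
  w3 (successors {w0, w1}): φ is false.
For instance, at w3:
  At w3: □□◇((¬¬p ∧ q) → ¬q) requires □◇((¬¬p ∧ q) → ¬q) at every successor {w0, w1}.
    □◇((¬¬p ∧ q) → ¬q) fails at w1, so □□◇((¬¬p ∧ q) → ¬q) is false at w3.
      At w1: □◇((¬¬p ∧ q) → ¬q) requires ◇((¬¬p ∧ q) → ¬q) at every successor {w0, w1, w3}.
        ◇((¬¬p ∧ q) → ¬q) fails at w0, so □◇((¬¬p ∧ q) → ¬q) is false at w1.
Satisfying worlds: {w0, w2}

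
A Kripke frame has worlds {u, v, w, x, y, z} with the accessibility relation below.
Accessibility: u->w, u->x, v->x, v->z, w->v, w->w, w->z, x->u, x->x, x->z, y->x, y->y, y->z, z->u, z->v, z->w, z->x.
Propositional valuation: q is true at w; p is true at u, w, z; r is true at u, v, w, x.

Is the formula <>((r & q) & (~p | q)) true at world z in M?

Yes

Recall that <>ψ holds at a world iff ψ holds at some accessible world.
At z: <>((r & q) & (~p | q)) requires (r & q) & (~p | q) at some successor in {u, v, w, x}.
  (r & q) & (~p | q) holds at w, so <>((r & q) & (~p | q)) is true at z.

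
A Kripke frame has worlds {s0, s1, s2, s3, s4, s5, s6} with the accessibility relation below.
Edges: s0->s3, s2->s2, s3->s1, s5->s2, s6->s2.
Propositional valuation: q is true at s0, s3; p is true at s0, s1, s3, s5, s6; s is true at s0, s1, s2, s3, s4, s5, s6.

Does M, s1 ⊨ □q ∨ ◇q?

Yes

At s1: □q is true, ◇q is false, so □q ∨ ◇q is true.
  At s1: no accessible worlds, so □q holds vacuously.
  At s1: no accessible worlds, so ◇q is false.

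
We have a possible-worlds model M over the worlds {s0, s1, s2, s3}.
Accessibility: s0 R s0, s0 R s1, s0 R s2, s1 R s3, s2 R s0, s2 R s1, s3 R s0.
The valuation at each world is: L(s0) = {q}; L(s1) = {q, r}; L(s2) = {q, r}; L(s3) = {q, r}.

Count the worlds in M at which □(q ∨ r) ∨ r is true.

4

Recall that □ψ holds at a world iff ψ holds at every accessible world, and ◇ψ holds iff ψ holds at some accessible world.
Let φ = □(q ∨ r) ∨ r. Evaluate φ at each world:
  s0 (successors {s0, s1, s2}): φ is true.
  s1 (successors {s3}): φ is true.
  s2 (successors {s0, s1}): φ is true.
  s3 (successors {s0}): φ is true.
For instance, at s1:
  At s1: □(q ∨ r) is true, r is true, so □(q ∨ r) ∨ r is true.
    At s1: □(q ∨ r) requires q ∨ r at every successor {s3}.
      At s3: q ∨ r is true.
    So □(q ∨ r) is true at s1.
Satisfying worlds: {s0, s1, s2, s3}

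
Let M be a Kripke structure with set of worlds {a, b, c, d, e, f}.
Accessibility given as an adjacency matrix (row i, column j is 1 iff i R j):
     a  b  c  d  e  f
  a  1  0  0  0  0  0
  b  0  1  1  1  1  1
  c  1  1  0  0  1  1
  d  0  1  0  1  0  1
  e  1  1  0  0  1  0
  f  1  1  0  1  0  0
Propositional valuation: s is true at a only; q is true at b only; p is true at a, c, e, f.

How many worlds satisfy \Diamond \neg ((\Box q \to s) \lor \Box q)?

Let φ = \Diamond \neg ((\Box q \to s) \lor \Box q). Evaluate φ at each world:
  a (successors {a}): φ is false.
  b (successors {b, c, d, e, f}): φ is false.
  c (successors {a, b, e, f}): φ is false.
  d (successors {b, d, f}): φ is false.
  e (successors {a, b, e}): φ is false.
  f (successors {a, b, d}): φ is false.
For instance, at b:
  At b: \Diamond \neg ((\Box q \to s) \lor \Box q) requires \neg ((\Box q \to s) \lor \Box q) at some successor in {b, c, d, e, f}.
    At b: \neg ((\Box q \to s) \lor \Box q) is false.
    At c: \neg ((\Box q \to s) \lor \Box q) is false.
    At d: \neg ((\Box q \to s) \lor \Box q) is false.
    At e: \neg ((\Box q \to s) \lor \Box q) is false.
    At f: \neg ((\Box q \to s) \lor \Box q) is false.
  So \Diamond \neg ((\Box q \to s) \lor \Box q) is false at b.
Satisfying worlds: none.

0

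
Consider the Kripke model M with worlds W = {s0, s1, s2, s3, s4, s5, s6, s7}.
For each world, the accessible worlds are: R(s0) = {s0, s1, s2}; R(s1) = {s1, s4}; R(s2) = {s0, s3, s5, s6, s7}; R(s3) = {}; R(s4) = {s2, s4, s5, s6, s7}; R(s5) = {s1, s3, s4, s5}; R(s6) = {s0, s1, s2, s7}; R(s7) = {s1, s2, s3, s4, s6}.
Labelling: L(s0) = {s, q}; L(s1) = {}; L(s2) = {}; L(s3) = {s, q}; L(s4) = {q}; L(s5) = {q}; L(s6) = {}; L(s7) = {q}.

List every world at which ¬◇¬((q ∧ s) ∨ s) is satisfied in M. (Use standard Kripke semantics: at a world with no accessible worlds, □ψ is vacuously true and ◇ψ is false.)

Let φ = ¬◇¬((q ∧ s) ∨ s). Evaluate φ at each world:
  s0 (successors {s0, s1, s2}): φ is false.
  s1 (successors {s1, s4}): φ is false.
  s2 (successors {s0, s3, s5, s6, s7}): φ is false.
  s3 (successors ∅): φ is true.
  s4 (successors {s2, s4, s5, s6, s7}): φ is false.
  s5 (successors {s1, s3, s4, s5}): φ is false.
  s6 (successors {s0, s1, s2, s7}): φ is false.
  s7 (successors {s1, s2, s3, s4, s6}): φ is false.
For instance, at s6:
  At s6: ◇¬((q ∧ s) ∨ s) is true, so ¬◇¬((q ∧ s) ∨ s) is false.
    At s6: ◇¬((q ∧ s) ∨ s) requires ¬((q ∧ s) ∨ s) at some successor in {s0, s1, s2, s7}.
      ¬((q ∧ s) ∨ s) holds at s1, so ◇¬((q ∧ s) ∨ s) is true at s6.
Satisfying worlds: {s3}

s3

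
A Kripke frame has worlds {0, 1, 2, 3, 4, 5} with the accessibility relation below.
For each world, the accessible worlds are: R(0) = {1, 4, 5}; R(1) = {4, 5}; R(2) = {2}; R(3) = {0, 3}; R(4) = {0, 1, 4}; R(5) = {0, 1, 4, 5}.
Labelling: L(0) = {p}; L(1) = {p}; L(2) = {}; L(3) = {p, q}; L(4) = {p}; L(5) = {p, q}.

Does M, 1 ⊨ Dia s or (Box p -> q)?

Recall that Box ψ holds at a world iff ψ holds at every accessible world, and Dia ψ holds iff ψ holds at some accessible world.
At 1: Dia s is false, Box p -> q is false, so Dia s or (Box p -> q) is false.
  At 1: Dia s requires s at some successor in {4, 5}.
    At 4: s is false.
    At 5: s is false.
  So Dia s is false at 1.
  At 1: Box p is true, q is false, so Box p -> q is false.
    At 1: Box p requires p at every successor {4, 5}.
      At 4: p is true.
      At 5: p is true.
    So Box p is true at 1.

No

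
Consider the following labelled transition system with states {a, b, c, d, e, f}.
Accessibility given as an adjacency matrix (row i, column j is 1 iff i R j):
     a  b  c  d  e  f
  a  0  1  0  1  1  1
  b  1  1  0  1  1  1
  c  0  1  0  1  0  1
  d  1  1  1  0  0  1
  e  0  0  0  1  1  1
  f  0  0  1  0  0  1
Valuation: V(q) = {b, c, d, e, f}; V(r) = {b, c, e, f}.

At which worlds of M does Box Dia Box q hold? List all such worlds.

Let φ = Box Dia Box q. Evaluate φ at each world:
  a (successors {b, d, e, f}): φ is true.
  b (successors {a, b, d, e, f}): φ is true.
  c (successors {b, d, f}): φ is true.
  d (successors {a, b, c, f}): φ is true.
  e (successors {d, e, f}): φ is true.
  f (successors {c, f}): φ is true.
For instance, at f:
  At f: Box Dia Box q requires Dia Box q at every successor {c, f}.
      At c: Dia Box q requires Box q at some successor in {b, d, f}.
        Box q holds at f, so Dia Box q is true at c.
      At f: Dia Box q requires Box q at some successor in {c, f}.
        Box q holds at c, so Dia Box q is true at f.
  So Box Dia Box q is true at f.
Satisfying worlds: {a, b, c, d, e, f}

a, b, c, d, e, f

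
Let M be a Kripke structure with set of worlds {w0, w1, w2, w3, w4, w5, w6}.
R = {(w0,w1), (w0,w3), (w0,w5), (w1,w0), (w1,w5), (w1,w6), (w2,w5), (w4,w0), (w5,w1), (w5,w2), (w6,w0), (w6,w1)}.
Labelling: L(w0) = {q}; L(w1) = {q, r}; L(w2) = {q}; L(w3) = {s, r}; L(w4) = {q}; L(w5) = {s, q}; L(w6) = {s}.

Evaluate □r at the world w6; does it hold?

At w6: □r requires r at every successor {w0, w1}.
  r fails at w0, so □r is false at w6.

No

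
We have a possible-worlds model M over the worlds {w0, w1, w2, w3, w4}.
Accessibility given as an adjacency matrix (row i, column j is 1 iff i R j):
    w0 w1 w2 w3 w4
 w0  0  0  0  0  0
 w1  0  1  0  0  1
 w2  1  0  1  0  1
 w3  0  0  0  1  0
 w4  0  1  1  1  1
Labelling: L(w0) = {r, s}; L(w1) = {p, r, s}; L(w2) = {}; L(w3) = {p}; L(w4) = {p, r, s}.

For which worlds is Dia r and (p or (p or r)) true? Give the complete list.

Let φ = Dia r and (p or (p or r)). Evaluate φ at each world:
  w0 (successors ∅): φ is false.
  w1 (successors {w1, w4}): φ is true.
  w2 (successors {w0, w2, w4}): φ is false.
  w3 (successors {w3}): φ is false.
  w4 (successors {w1, w2, w3, w4}): φ is true.
For instance, at w3:
  At w3: Dia r is false, p or (p or r) is true, so Dia r and (p or (p or r)) is false.
    At w3: Dia r requires r at some successor in {w3}.
      At w3: r is false.
    So Dia r is false at w3.
Satisfying worlds: {w1, w4}

w1, w4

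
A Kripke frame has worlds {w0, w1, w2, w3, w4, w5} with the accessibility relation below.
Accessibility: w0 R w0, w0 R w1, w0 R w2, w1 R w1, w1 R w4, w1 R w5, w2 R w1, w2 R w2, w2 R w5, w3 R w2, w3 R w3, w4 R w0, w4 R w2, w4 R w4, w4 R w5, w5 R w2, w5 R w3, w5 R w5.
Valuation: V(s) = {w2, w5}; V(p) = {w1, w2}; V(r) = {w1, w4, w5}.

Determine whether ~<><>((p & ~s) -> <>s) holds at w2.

No

At w2: <><>((p & ~s) -> <>s) is true, so ~<><>((p & ~s) -> <>s) is false.
  At w2: <><>((p & ~s) -> <>s) requires <>((p & ~s) -> <>s) at some successor in {w1, w2, w5}.
    <>((p & ~s) -> <>s) holds at w1, so <><>((p & ~s) -> <>s) is true at w2.
      At w1: <>((p & ~s) -> <>s) requires (p & ~s) -> <>s at some successor in {w1, w4, w5}.
        (p & ~s) -> <>s holds at w1, so <>((p & ~s) -> <>s) is true at w1.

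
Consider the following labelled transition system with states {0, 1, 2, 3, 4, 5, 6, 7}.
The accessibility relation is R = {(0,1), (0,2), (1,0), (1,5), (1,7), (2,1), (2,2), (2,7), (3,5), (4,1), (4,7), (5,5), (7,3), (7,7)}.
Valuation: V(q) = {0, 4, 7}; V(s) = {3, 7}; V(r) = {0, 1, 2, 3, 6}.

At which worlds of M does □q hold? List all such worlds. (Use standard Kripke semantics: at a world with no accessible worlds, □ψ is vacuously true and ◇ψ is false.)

Let φ = □q. Evaluate φ at each world:
  0 (successors {1, 2}): φ is false.
  1 (successors {0, 5, 7}): φ is false.
  2 (successors {1, 2, 7}): φ is false.
  3 (successors {5}): φ is false.
  4 (successors {1, 7}): φ is false.
  5 (successors {5}): φ is false.
  6 (successors ∅): φ is true.
  7 (successors {3, 7}): φ is false.
For instance, at 2:
  At 2: □q requires q at every successor {1, 2, 7}.
    q fails at 1, so □q is false at 2.
Satisfying worlds: {6}

6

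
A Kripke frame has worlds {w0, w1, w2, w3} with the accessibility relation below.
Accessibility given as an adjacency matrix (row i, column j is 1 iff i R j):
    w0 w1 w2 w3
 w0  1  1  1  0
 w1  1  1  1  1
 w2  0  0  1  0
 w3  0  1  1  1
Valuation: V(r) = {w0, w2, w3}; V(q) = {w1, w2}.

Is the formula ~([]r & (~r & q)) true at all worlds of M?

Yes

Let φ = ~([]r & (~r & q)). Evaluate φ at each world:
  w0 (successors {w0, w1, w2}): φ is true.
  w1 (successors {w0, w1, w2, w3}): φ is true.
  w2 (successors {w2}): φ is true.
  w3 (successors {w1, w2, w3}): φ is true.
For instance, at w1:
  At w1: []r & (~r & q) is false, so ~([]r & (~r & q)) is true.
    At w1: []r is false, ~r & q is true, so []r & (~r & q) is false.
      At w1: []r requires r at every successor {w0, w1, w2, w3}.
        r fails at w1, so []r is false at w1.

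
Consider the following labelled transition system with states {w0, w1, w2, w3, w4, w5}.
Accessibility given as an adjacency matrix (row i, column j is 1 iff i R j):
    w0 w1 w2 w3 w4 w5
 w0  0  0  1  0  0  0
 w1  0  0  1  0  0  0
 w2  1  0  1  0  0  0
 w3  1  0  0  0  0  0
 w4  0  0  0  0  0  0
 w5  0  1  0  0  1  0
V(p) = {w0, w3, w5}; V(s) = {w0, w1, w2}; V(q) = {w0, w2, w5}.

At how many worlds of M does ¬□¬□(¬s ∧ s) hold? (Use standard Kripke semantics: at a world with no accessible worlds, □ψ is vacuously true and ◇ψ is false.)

1

Let φ = ¬□¬□(¬s ∧ s). Evaluate φ at each world:
  w0 (successors {w2}): φ is false.
  w1 (successors {w2}): φ is false.
  w2 (successors {w0, w2}): φ is false.
  w3 (successors {w0}): φ is false.
  w4 (successors ∅): φ is false.
  w5 (successors {w1, w4}): φ is true.
For instance, at w3:
  At w3: □¬□(¬s ∧ s) is true, so ¬□¬□(¬s ∧ s) is false.
    At w3: □¬□(¬s ∧ s) requires ¬□(¬s ∧ s) at every successor {w0}.
      At w0: ¬□(¬s ∧ s) is true.
    So □¬□(¬s ∧ s) is true at w3.
Satisfying worlds: {w5}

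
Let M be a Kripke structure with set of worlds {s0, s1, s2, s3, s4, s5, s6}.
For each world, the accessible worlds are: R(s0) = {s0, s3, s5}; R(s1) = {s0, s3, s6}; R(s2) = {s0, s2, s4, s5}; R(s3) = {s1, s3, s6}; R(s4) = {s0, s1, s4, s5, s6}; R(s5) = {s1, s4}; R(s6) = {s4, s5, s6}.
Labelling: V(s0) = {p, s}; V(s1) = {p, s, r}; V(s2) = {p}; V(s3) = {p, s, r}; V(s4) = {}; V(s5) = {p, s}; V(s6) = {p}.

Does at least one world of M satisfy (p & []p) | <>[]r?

Let φ = (p & []p) | <>[]r. Evaluate φ at each world:
  s0 (successors {s0, s3, s5}): φ is true.
  s1 (successors {s0, s3, s6}): φ is true.
  s2 (successors {s0, s2, s4, s5}): φ is false.
  s3 (successors {s1, s3, s6}): φ is true.
  s4 (successors {s0, s1, s4, s5, s6}): φ is false.
  s5 (successors {s1, s4}): φ is false.
  s6 (successors {s4, s5, s6}): φ is false.
Detail at s0 (witness):
  At s0: p & []p is true, <>[]r is false, so (p & []p) | <>[]r is true.
    At s0: p is true, []p is true, so p & []p is true.
      At s0: []p requires p at every successor {s0, s3, s5}.
        At s0: p is true.
        At s3: p is true.
        At s5: p is true.
      So []p is true at s0.
    At s0: <>[]r requires []r at some successor in {s0, s3, s5}.
      At s0: []r is false.
      At s3: []r is false.
      At s5: []r is false.
    So <>[]r is false at s0.

Yes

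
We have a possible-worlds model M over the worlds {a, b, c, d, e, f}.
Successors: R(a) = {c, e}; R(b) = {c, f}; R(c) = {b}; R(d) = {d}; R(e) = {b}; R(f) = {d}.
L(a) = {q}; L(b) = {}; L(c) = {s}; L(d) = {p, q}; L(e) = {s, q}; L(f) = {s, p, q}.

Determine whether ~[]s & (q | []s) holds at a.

No

At a: ~[]s is false, q | []s is true, so ~[]s & (q | []s) is false.
  At a: []s is true, so ~[]s is false.
    At a: []s requires s at every successor {c, e}.
      At c: s is true.
      At e: s is true.
    So []s is true at a.
  At a: q is true, []s is true, so q | []s is true.
    At a: []s requires s at every successor {c, e}.
      At c: s is true.
      At e: s is true.
    So []s is true at a.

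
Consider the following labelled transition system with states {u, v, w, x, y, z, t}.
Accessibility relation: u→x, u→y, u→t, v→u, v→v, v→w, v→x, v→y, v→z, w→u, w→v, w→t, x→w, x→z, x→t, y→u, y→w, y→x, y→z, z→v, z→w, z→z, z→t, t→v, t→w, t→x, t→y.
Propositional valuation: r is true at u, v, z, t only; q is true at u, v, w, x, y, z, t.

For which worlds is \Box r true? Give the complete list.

Let φ = \Box r. Evaluate φ at each world:
  u (successors {x, y, t}): φ is false.
  v (successors {u, v, w, x, y, z}): φ is false.
  w (successors {u, v, t}): φ is true.
  x (successors {w, z, t}): φ is false.
  y (successors {u, w, x, z}): φ is false.
  z (successors {v, w, z, t}): φ is false.
  t (successors {v, w, x, y}): φ is false.
For instance, at w:
  At w: \Box r requires r at every successor {u, v, t}.
    At u: r is true.
    At v: r is true.
    At t: r is true.
  So \Box r is true at w.
Satisfying worlds: {w}

w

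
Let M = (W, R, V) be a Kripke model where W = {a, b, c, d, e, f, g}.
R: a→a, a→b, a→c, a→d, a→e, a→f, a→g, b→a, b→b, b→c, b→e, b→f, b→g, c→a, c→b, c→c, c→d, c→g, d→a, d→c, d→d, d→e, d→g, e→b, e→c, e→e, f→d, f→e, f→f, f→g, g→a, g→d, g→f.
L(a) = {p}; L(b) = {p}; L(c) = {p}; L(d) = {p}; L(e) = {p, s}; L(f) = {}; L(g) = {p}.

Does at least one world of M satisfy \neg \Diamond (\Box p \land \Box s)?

Let φ = \neg \Diamond (\Box p \land \Box s). Evaluate φ at each world:
  a (successors {a, b, c, d, e, f, g}): φ is true.
  b (successors {a, b, c, e, f, g}): φ is true.
  c (successors {a, b, c, d, g}): φ is true.
  d (successors {a, c, d, e, g}): φ is true.
  e (successors {b, c, e}): φ is true.
  f (successors {d, e, f, g}): φ is true.
  g (successors {a, d, f}): φ is true.
Detail at a (witness):
  At a: \Diamond (\Box p \land \Box s) is false, so \neg \Diamond (\Box p \land \Box s) is true.
    At a: \Diamond (\Box p \land \Box s) requires \Box p \land \Box s at some successor in {a, b, c, d, e, f, g}.
      At a: \Box p \land \Box s is false.
      At b: \Box p \land \Box s is false.
      At c: \Box p \land \Box s is false.
      At d: \Box p \land \Box s is false.
      At e: \Box p \land \Box s is false.
      At f: \Box p \land \Box s is false.
      At g: \Box p \land \Box s is false.
    So \Diamond (\Box p \land \Box s) is false at a.

Yes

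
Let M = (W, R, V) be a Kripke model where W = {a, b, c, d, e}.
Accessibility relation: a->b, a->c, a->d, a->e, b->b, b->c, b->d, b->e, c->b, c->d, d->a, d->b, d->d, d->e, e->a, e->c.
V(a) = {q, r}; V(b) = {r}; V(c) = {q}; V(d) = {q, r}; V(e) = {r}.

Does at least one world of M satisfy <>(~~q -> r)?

Let φ = <>(~~q -> r). Evaluate φ at each world:
  a (successors {b, c, d, e}): φ is true.
  b (successors {b, c, d, e}): φ is true.
  c (successors {b, d}): φ is true.
  d (successors {a, b, d, e}): φ is true.
  e (successors {a, c}): φ is true.
Detail at a (witness):
  At a: <>(~~q -> r) requires ~~q -> r at some successor in {b, c, d, e}.
    ~~q -> r holds at b, so <>(~~q -> r) is true at a.

Yes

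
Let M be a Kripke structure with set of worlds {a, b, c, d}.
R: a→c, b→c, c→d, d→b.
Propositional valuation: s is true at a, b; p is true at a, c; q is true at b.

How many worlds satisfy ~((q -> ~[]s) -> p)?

2

Recall that []ψ holds at a world iff ψ holds at every accessible world, and <>ψ holds iff ψ holds at some accessible world.
Let φ = ~((q -> ~[]s) -> p). Evaluate φ at each world:
  a (successors {c}): φ is false.
  b (successors {c}): φ is true.
  c (successors {d}): φ is false.
  d (successors {b}): φ is true.
For instance, at a:
  At a: (q -> ~[]s) -> p is true, so ~((q -> ~[]s) -> p) is false.
    At a: q -> ~[]s is true, p is true, so (q -> ~[]s) -> p is true.
      At a: q is false, ~[]s is true, so q -> ~[]s is true.
Satisfying worlds: {b, d}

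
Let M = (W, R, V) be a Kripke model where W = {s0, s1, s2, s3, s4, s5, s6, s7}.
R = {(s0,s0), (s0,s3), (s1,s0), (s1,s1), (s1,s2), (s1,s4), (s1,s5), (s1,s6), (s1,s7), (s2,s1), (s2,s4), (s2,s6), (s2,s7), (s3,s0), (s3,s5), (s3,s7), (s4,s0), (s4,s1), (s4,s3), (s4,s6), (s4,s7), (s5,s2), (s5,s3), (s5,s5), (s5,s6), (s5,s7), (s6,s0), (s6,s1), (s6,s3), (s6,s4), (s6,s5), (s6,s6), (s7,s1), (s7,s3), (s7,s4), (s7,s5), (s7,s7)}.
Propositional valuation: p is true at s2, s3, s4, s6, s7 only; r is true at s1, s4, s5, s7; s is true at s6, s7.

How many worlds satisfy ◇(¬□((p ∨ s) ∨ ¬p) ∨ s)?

7

Let φ = ◇(¬□((p ∨ s) ∨ ¬p) ∨ s). Evaluate φ at each world:
  s0 (successors {s0, s3}): φ is false.
  s1 (successors {s0, s1, s2, s4, s5, s6, s7}): φ is true.
  s2 (successors {s1, s4, s6, s7}): φ is true.
  s3 (successors {s0, s5, s7}): φ is true.
  s4 (successors {s0, s1, s3, s6, s7}): φ is true.
  s5 (successors {s2, s3, s5, s6, s7}): φ is true.
  s6 (successors {s0, s1, s3, s4, s5, s6}): φ is true.
  s7 (successors {s1, s3, s4, s5, s7}): φ is true.
For instance, at s5:
  At s5: ◇(¬□((p ∨ s) ∨ ¬p) ∨ s) requires ¬□((p ∨ s) ∨ ¬p) ∨ s at some successor in {s2, s3, s5, s6, s7}.
    ¬□((p ∨ s) ∨ ¬p) ∨ s holds at s6, so ◇(¬□((p ∨ s) ∨ ¬p) ∨ s) is true at s5.
      At s6: ¬□((p ∨ s) ∨ ¬p) is false, s is true, so ¬□((p ∨ s) ∨ ¬p) ∨ s is true.
Satisfying worlds: {s1, s2, s3, s4, s5, s6, s7}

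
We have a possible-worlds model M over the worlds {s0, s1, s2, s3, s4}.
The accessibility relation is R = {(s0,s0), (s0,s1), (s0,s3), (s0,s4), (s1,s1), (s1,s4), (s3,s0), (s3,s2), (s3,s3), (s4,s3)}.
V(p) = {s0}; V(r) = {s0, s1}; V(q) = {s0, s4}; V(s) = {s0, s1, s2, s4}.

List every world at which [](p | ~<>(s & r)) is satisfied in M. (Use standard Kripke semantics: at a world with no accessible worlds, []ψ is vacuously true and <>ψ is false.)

s2

Let φ = [](p | ~<>(s & r)). Evaluate φ at each world:
  s0 (successors {s0, s1, s3, s4}): φ is false.
  s1 (successors {s1, s4}): φ is false.
  s2 (successors ∅): φ is true.
  s3 (successors {s0, s2, s3}): φ is false.
  s4 (successors {s3}): φ is false.
For instance, at s3:
  At s3: [](p | ~<>(s & r)) requires p | ~<>(s & r) at every successor {s0, s2, s3}.
    p | ~<>(s & r) fails at s3, so [](p | ~<>(s & r)) is false at s3.
      At s3: p is false, ~<>(s & r) is false, so p | ~<>(s & r) is false.
Satisfying worlds: {s2}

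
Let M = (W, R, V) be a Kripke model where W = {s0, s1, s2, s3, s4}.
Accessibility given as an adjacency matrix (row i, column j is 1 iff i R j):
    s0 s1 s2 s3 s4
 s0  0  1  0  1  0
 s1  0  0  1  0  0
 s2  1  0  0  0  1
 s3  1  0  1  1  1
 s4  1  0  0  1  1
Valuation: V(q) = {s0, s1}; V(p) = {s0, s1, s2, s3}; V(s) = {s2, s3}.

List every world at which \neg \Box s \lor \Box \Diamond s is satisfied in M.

Let φ = \neg \Box s \lor \Box \Diamond s. Evaluate φ at each world:
  s0 (successors {s1, s3}): φ is true.
  s1 (successors {s2}): φ is false.
  s2 (successors {s0, s4}): φ is true.
  s3 (successors {s0, s2, s3, s4}): φ is true.
  s4 (successors {s0, s3, s4}): φ is true.
For instance, at s4:
  At s4: \neg \Box s is true, \Box \Diamond s is true, so \neg \Box s \lor \Box \Diamond s is true.
    At s4: \Box s is false, so \neg \Box s is true.
      At s4: \Box s requires s at every successor {s0, s3, s4}.
        s fails at s0, so \Box s is false at s4.
    At s4: \Box \Diamond s requires \Diamond s at every successor {s0, s3, s4}.
      At s0: \Diamond s is true.
      At s3: \Diamond s is true.
      At s4: \Diamond s is true.
    So \Box \Diamond s is true at s4.
Satisfying worlds: {s0, s2, s3, s4}

s0, s2, s3, s4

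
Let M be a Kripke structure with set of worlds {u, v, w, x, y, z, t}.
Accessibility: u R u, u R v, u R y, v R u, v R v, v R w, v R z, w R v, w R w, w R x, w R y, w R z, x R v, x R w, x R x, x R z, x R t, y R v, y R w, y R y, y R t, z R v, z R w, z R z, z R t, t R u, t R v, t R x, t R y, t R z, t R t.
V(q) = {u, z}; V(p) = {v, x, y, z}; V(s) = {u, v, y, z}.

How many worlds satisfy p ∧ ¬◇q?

1

Let φ = p ∧ ¬◇q. Evaluate φ at each world:
  u (successors {u, v, y}): φ is false.
  v (successors {u, v, w, z}): φ is false.
  w (successors {v, w, x, y, z}): φ is false.
  x (successors {v, w, x, z, t}): φ is false.
  y (successors {v, w, y, t}): φ is true.
  z (successors {v, w, z, t}): φ is false.
  t (successors {u, v, x, y, z, t}): φ is false.
For instance, at y:
  At y: p is true, ¬◇q is true, so p ∧ ¬◇q is true.
    At y: ◇q is false, so ¬◇q is true.
      At y: ◇q requires q at some successor in {v, w, y, t}.
        At v: q is false.
        At w: q is false.
        At y: q is false.
        At t: q is false.
      So ◇q is false at y.
Satisfying worlds: {y}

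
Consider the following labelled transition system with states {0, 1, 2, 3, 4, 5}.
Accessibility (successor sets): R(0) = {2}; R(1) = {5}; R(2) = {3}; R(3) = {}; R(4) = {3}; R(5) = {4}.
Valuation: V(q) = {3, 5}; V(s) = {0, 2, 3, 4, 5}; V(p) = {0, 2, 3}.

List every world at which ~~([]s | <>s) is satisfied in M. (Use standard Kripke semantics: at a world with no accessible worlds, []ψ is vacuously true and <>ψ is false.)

Let φ = ~~([]s | <>s). Evaluate φ at each world:
  0 (successors {2}): φ is true.
  1 (successors {5}): φ is true.
  2 (successors {3}): φ is true.
  3 (successors ∅): φ is true.
  4 (successors {3}): φ is true.
  5 (successors {4}): φ is true.
For instance, at 4:
  At 4: ~([]s | <>s) is false, so ~~([]s | <>s) is true.
    At 4: []s | <>s is true, so ~([]s | <>s) is false.
      At 4: []s is true, <>s is true, so []s | <>s is true.
Satisfying worlds: {0, 1, 2, 3, 4, 5}

0, 1, 2, 3, 4, 5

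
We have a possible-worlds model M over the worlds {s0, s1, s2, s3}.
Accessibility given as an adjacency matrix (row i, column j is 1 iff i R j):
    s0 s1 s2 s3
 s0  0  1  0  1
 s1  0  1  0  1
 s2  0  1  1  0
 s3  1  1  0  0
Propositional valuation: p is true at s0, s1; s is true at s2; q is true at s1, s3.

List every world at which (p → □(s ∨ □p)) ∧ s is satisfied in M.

Let φ = (p → □(s ∨ □p)) ∧ s. Evaluate φ at each world:
  s0 (successors {s1, s3}): φ is false.
  s1 (successors {s1, s3}): φ is false.
  s2 (successors {s1, s2}): φ is true.
  s3 (successors {s0, s1}): φ is false.
For instance, at s1:
  At s1: p → □(s ∨ □p) is false, s is false, so (p → □(s ∨ □p)) ∧ s is false.
    At s1: p is true, □(s ∨ □p) is false, so p → □(s ∨ □p) is false.
      At s1: □(s ∨ □p) requires s ∨ □p at every successor {s1, s3}.
        s ∨ □p fails at s1, so □(s ∨ □p) is false at s1.
Satisfying worlds: {s2}

s2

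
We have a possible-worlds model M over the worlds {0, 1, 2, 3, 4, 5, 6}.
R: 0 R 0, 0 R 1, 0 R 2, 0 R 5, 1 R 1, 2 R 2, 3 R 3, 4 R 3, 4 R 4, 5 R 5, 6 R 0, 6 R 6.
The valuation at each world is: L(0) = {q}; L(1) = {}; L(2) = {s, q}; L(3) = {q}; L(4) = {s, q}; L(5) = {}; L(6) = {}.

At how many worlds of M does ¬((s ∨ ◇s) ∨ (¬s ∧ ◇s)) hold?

4

Recall that ◇ψ holds at a world iff ψ holds at some accessible world.
Let φ = ¬((s ∨ ◇s) ∨ (¬s ∧ ◇s)). Evaluate φ at each world:
  0 (successors {0, 1, 2, 5}): φ is false.
  1 (successors {1}): φ is true.
  2 (successors {2}): φ is false.
  3 (successors {3}): φ is true.
  4 (successors {3, 4}): φ is false.
  5 (successors {5}): φ is true.
  6 (successors {0, 6}): φ is true.
For instance, at 2:
  At 2: (s ∨ ◇s) ∨ (¬s ∧ ◇s) is true, so ¬((s ∨ ◇s) ∨ (¬s ∧ ◇s)) is false.
    At 2: s ∨ ◇s is true, ¬s ∧ ◇s is false, so (s ∨ ◇s) ∨ (¬s ∧ ◇s) is true.
      At 2: s is true, ◇s is true, so s ∨ ◇s is true.
      At 2: ¬s is false, ◇s is true, so ¬s ∧ ◇s is false.
Satisfying worlds: {1, 3, 5, 6}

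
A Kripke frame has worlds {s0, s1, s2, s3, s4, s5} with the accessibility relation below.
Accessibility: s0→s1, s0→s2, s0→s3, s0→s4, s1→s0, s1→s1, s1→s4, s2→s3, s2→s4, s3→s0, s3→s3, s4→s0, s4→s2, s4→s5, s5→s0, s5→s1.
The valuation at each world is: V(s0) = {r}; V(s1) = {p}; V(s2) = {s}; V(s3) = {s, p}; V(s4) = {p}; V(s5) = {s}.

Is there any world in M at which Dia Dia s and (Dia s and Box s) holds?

No

Recall that Box ψ holds at a world iff ψ holds at every accessible world, and Dia ψ holds iff ψ holds at some accessible world.
Let φ = Dia Dia s and (Dia s and Box s). Evaluate φ at each world:
  s0 (successors {s1, s2, s3, s4}): φ is false.
  s1 (successors {s0, s1, s4}): φ is false.
  s2 (successors {s3, s4}): φ is false.
  s3 (successors {s0, s3}): φ is false.
  s4 (successors {s0, s2, s5}): φ is false.
  s5 (successors {s0, s1}): φ is false.
For instance, at s4:
  At s4: Dia Dia s is true, Dia s and Box s is false, so Dia Dia s and (Dia s and Box s) is false.
    At s4: Dia Dia s requires Dia s at some successor in {s0, s2, s5}.
      Dia s holds at s0, so Dia Dia s is true at s4.
    At s4: Dia s is true, Box s is false, so Dia s and Box s is false.
      At s4: Dia s requires s at some successor in {s0, s2, s5}.
        s holds at s2, so Dia s is true at s4.
      At s4: Box s requires s at every successor {s0, s2, s5}.
        s fails at s0, so Box s is false at s4.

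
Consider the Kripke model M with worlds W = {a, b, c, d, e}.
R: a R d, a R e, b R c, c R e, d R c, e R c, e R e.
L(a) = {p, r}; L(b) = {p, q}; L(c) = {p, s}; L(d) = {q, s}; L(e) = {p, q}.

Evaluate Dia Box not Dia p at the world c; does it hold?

No

Recall that Box ψ holds at a world iff ψ holds at every accessible world, and Dia ψ holds iff ψ holds at some accessible world.
At c: Dia Box not Dia p requires Box not Dia p at some successor in {e}.
  At e: Box not Dia p is false.
So Dia Box not Dia p is false at c.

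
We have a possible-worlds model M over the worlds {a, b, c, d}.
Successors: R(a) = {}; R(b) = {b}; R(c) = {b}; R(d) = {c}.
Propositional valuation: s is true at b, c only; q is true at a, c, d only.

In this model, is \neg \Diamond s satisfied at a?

At a: \Diamond s is false, so \neg \Diamond s is true.
  At a: no accessible worlds, so \Diamond s is false.

Yes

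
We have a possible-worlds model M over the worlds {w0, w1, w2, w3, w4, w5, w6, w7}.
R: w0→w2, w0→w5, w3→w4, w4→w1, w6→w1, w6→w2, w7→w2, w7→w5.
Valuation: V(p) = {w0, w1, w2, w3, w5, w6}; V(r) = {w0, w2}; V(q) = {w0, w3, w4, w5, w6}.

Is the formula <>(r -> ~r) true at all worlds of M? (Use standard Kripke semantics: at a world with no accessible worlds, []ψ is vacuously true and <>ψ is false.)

Let φ = <>(r -> ~r). Evaluate φ at each world:
  w0 (successors {w2, w5}): φ is true.
  w1 (successors ∅): φ is false.
  w2 (successors ∅): φ is false.
  w3 (successors {w4}): φ is true.
  w4 (successors {w1}): φ is true.
  w5 (successors ∅): φ is false.
  w6 (successors {w1, w2}): φ is true.
  w7 (successors {w2, w5}): φ is true.
Detail at w1 (counterexample):
  At w1: no accessible worlds, so <>(r -> ~r) is false.

No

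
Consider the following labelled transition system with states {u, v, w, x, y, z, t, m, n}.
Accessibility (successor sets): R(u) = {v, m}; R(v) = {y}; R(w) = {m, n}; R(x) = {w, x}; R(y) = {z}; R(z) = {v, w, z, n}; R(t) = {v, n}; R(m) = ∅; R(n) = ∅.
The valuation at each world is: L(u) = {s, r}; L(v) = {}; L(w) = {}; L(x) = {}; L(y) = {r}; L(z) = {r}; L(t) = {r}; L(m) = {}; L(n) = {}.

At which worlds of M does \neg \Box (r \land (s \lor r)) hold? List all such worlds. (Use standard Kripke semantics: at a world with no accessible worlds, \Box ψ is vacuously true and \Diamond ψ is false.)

u, w, x, z, t

Let φ = \neg \Box (r \land (s \lor r)). Evaluate φ at each world:
  u (successors {v, m}): φ is true.
  v (successors {y}): φ is false.
  w (successors {m, n}): φ is true.
  x (successors {w, x}): φ is true.
  y (successors {z}): φ is false.
  z (successors {v, w, z, n}): φ is true.
  t (successors {v, n}): φ is true.
  m (successors ∅): φ is false.
  n (successors ∅): φ is false.
For instance, at t:
  At t: \Box (r \land (s \lor r)) is false, so \neg \Box (r \land (s \lor r)) is true.
    At t: \Box (r \land (s \lor r)) requires r \land (s \lor r) at every successor {v, n}.
      r \land (s \lor r) fails at v, so \Box (r \land (s \lor r)) is false at t.
Satisfying worlds: {u, w, x, z, t}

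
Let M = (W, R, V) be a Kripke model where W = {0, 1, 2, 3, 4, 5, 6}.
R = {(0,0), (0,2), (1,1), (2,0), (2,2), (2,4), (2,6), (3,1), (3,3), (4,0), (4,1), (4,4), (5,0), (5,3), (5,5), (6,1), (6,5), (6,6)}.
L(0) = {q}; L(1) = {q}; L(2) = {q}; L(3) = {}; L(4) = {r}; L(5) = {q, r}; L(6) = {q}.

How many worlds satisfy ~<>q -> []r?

7

Let φ = ~<>q -> []r. Evaluate φ at each world:
  0 (successors {0, 2}): φ is true.
  1 (successors {1}): φ is true.
  2 (successors {0, 2, 4, 6}): φ is true.
  3 (successors {1, 3}): φ is true.
  4 (successors {0, 1, 4}): φ is true.
  5 (successors {0, 3, 5}): φ is true.
  6 (successors {1, 5, 6}): φ is true.
For instance, at 2:
  At 2: ~<>q is false, []r is false, so ~<>q -> []r is true.
    At 2: <>q is true, so ~<>q is false.
      At 2: <>q requires q at some successor in {0, 2, 4, 6}.
        q holds at 0, so <>q is true at 2.
    At 2: []r requires r at every successor {0, 2, 4, 6}.
      r fails at 0, so []r is false at 2.
Satisfying worlds: {0, 1, 2, 3, 4, 5, 6}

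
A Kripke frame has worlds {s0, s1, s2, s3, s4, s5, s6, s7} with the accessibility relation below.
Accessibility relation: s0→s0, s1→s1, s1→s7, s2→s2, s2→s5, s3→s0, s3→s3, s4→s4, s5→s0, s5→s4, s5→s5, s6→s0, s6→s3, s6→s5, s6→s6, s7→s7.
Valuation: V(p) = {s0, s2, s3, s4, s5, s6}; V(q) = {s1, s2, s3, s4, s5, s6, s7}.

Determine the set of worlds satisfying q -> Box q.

Let φ = q -> Box q. Evaluate φ at each world:
  s0 (successors {s0}): φ is true.
  s1 (successors {s1, s7}): φ is true.
  s2 (successors {s2, s5}): φ is true.
  s3 (successors {s0, s3}): φ is false.
  s4 (successors {s4}): φ is true.
  s5 (successors {s0, s4, s5}): φ is false.
  s6 (successors {s0, s3, s5, s6}): φ is false.
  s7 (successors {s7}): φ is true.
For instance, at s2:
  At s2: q is true, Box q is true, so q -> Box q is true.
    At s2: Box q requires q at every successor {s2, s5}.
      At s2: q is true.
      At s5: q is true.
    So Box q is true at s2.
Satisfying worlds: {s0, s1, s2, s4, s7}

s0, s1, s2, s4, s7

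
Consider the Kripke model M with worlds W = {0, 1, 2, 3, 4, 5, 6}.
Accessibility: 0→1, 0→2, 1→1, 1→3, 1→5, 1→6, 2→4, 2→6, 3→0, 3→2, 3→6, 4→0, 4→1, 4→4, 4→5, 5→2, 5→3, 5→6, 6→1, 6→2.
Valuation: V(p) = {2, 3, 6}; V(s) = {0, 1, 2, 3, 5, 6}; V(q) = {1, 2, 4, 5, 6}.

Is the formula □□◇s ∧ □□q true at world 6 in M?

No

At 6: □□◇s is true, □□q is false, so □□◇s ∧ □□q is false.
  At 6: □□◇s requires □◇s at every successor {1, 2}.
      At 1: □◇s requires ◇s at every successor {1, 3, 5, 6}.
        At 1: ◇s is true.
        At 3: ◇s is true.
        At 5: ◇s is true.
        At 6: ◇s is true.
      So □◇s is true at 1.
      At 2: □◇s requires ◇s at every successor {4, 6}.
        At 4: ◇s is true.
        At 6: ◇s is true.
      So □◇s is true at 2.
  So □□◇s is true at 6.
  At 6: □□q requires □q at every successor {1, 2}.
    □q fails at 1, so □□q is false at 6.
      At 1: □q requires q at every successor {1, 3, 5, 6}.
        q fails at 3, so □q is false at 1.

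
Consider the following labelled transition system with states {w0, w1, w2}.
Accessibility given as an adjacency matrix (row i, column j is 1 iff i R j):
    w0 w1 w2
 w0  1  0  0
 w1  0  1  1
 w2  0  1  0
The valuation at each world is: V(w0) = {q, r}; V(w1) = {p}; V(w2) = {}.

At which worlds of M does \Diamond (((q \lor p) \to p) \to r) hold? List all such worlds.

Recall that \Diamond ψ holds at a world iff ψ holds at some accessible world.
Let φ = \Diamond (((q \lor p) \to p) \to r). Evaluate φ at each world:
  w0 (successors {w0}): φ is true.
  w1 (successors {w1, w2}): φ is false.
  w2 (successors {w1}): φ is false.
For instance, at w0:
  At w0: \Diamond (((q \lor p) \to p) \to r) requires ((q \lor p) \to p) \to r at some successor in {w0}.
    ((q \lor p) \to p) \to r holds at w0, so \Diamond (((q \lor p) \to p) \to r) is true at w0.
Satisfying worlds: {w0}

w0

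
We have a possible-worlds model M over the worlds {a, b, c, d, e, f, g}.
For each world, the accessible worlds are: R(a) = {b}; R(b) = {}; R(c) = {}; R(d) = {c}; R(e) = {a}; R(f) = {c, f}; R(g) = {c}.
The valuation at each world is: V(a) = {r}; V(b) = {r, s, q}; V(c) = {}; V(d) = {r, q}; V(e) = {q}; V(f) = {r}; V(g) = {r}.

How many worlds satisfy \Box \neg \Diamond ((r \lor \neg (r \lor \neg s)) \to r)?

Recall that \Box ψ holds at a world iff ψ holds at every accessible world, and \Diamond ψ holds iff ψ holds at some accessible world.
Let φ = \Box \neg \Diamond ((r \lor \neg (r \lor \neg s)) \to r). Evaluate φ at each world:
  a (successors {b}): φ is true.
  b (successors ∅): φ is true.
  c (successors ∅): φ is true.
  d (successors {c}): φ is true.
  e (successors {a}): φ is false.
  f (successors {c, f}): φ is false.
  g (successors {c}): φ is true.
For instance, at e:
  At e: \Box \neg \Diamond ((r \lor \neg (r \lor \neg s)) \to r) requires \neg \Diamond ((r \lor \neg (r \lor \neg s)) \to r) at every successor {a}.
    \neg \Diamond ((r \lor \neg (r \lor \neg s)) \to r) fails at a, so \Box \neg \Diamond ((r \lor \neg (r \lor \neg s)) \to r) is false at e.
      At a: \Diamond ((r \lor \neg (r \lor \neg s)) \to r) is true, so \neg \Diamond ((r \lor \neg (r \lor \neg s)) \to r) is false.
Satisfying worlds: {a, b, c, d, g}

5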